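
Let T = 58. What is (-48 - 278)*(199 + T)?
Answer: -83782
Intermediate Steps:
(-48 - 278)*(199 + T) = (-48 - 278)*(199 + 58) = -326*257 = -83782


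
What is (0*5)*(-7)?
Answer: 0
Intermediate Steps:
(0*5)*(-7) = 0*(-7) = 0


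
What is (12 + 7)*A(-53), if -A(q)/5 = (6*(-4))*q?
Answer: -120840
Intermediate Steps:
A(q) = 120*q (A(q) = -5*6*(-4)*q = -(-120)*q = 120*q)
(12 + 7)*A(-53) = (12 + 7)*(120*(-53)) = 19*(-6360) = -120840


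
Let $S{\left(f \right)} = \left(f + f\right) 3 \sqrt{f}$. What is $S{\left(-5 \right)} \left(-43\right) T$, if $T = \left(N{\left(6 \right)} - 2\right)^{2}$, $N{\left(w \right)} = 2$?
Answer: $0$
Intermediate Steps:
$T = 0$ ($T = \left(2 - 2\right)^{2} = 0^{2} = 0$)
$S{\left(f \right)} = 6 f^{\frac{3}{2}}$ ($S{\left(f \right)} = 2 f 3 \sqrt{f} = 6 f^{\frac{3}{2}}$)
$S{\left(-5 \right)} \left(-43\right) T = 6 \left(-5\right)^{\frac{3}{2}} \left(-43\right) 0 = 6 \left(- 5 i \sqrt{5}\right) \left(-43\right) 0 = - 30 i \sqrt{5} \left(-43\right) 0 = 1290 i \sqrt{5} \cdot 0 = 0$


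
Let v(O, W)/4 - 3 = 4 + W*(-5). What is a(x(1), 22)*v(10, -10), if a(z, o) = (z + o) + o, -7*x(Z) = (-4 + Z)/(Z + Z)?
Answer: 70566/7 ≈ 10081.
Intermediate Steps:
x(Z) = -(-4 + Z)/(14*Z) (x(Z) = -(-4 + Z)/(7*(Z + Z)) = -(-4 + Z)/(7*(2*Z)) = -(-4 + Z)*1/(2*Z)/7 = -(-4 + Z)/(14*Z))
a(z, o) = z + 2*o (a(z, o) = (o + z) + o = z + 2*o)
v(O, W) = 28 - 20*W (v(O, W) = 12 + 4*(4 + W*(-5)) = 12 + 4*(4 - 5*W) = 12 + (16 - 20*W) = 28 - 20*W)
a(x(1), 22)*v(10, -10) = ((1/14)*(4 - 1*1)/1 + 2*22)*(28 - 20*(-10)) = ((1/14)*1*(4 - 1) + 44)*(28 + 200) = ((1/14)*1*3 + 44)*228 = (3/14 + 44)*228 = (619/14)*228 = 70566/7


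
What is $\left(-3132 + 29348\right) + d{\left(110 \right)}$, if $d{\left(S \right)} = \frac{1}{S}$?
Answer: $\frac{2883761}{110} \approx 26216.0$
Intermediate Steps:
$\left(-3132 + 29348\right) + d{\left(110 \right)} = \left(-3132 + 29348\right) + \frac{1}{110} = 26216 + \frac{1}{110} = \frac{2883761}{110}$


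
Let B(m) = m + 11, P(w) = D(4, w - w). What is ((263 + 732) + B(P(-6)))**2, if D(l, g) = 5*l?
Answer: 1052676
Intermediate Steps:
P(w) = 20 (P(w) = 5*4 = 20)
B(m) = 11 + m
((263 + 732) + B(P(-6)))**2 = ((263 + 732) + (11 + 20))**2 = (995 + 31)**2 = 1026**2 = 1052676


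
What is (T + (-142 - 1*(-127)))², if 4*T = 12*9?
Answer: 144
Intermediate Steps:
T = 27 (T = (12*9)/4 = (¼)*108 = 27)
(T + (-142 - 1*(-127)))² = (27 + (-142 - 1*(-127)))² = (27 + (-142 + 127))² = (27 - 15)² = 12² = 144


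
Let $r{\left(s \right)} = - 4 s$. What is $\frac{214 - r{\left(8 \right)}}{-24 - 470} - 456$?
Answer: $- \frac{112755}{247} \approx -456.5$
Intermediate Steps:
$\frac{214 - r{\left(8 \right)}}{-24 - 470} - 456 = \frac{214 - \left(-4\right) 8}{-24 - 470} - 456 = \frac{214 - -32}{-494} - 456 = \left(214 + 32\right) \left(- \frac{1}{494}\right) - 456 = 246 \left(- \frac{1}{494}\right) - 456 = - \frac{123}{247} - 456 = - \frac{112755}{247}$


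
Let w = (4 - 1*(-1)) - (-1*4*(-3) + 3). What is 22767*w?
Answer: -227670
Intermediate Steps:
w = -10 (w = (4 + 1) - (-4*(-3) + 3) = 5 - (12 + 3) = 5 - 1*15 = 5 - 15 = -10)
22767*w = 22767*(-10) = -227670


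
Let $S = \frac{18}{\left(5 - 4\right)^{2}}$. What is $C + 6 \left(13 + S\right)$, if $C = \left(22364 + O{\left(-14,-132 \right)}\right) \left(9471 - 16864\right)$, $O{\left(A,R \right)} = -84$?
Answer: $-164715854$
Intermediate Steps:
$S = 18$ ($S = \frac{18}{1^{2}} = \frac{18}{1} = 18 \cdot 1 = 18$)
$C = -164716040$ ($C = \left(22364 - 84\right) \left(9471 - 16864\right) = 22280 \left(-7393\right) = -164716040$)
$C + 6 \left(13 + S\right) = -164716040 + 6 \left(13 + 18\right) = -164716040 + 6 \cdot 31 = -164716040 + 186 = -164715854$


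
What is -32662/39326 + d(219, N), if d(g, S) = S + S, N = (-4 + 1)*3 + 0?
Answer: -52895/2809 ≈ -18.831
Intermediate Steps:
N = -9 (N = -3*3 + 0 = -9 + 0 = -9)
d(g, S) = 2*S
-32662/39326 + d(219, N) = -32662/39326 + 2*(-9) = -32662*1/39326 - 18 = -2333/2809 - 18 = -52895/2809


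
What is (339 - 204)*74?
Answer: 9990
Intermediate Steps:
(339 - 204)*74 = 135*74 = 9990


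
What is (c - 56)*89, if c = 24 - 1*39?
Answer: -6319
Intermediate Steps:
c = -15 (c = 24 - 39 = -15)
(c - 56)*89 = (-15 - 56)*89 = -71*89 = -6319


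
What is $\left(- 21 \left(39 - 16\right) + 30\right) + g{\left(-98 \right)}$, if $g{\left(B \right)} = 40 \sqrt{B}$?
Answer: $-453 + 280 i \sqrt{2} \approx -453.0 + 395.98 i$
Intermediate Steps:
$\left(- 21 \left(39 - 16\right) + 30\right) + g{\left(-98 \right)} = \left(- 21 \left(39 - 16\right) + 30\right) + 40 \sqrt{-98} = \left(- 21 \left(39 - 16\right) + 30\right) + 40 \cdot 7 i \sqrt{2} = \left(\left(-21\right) 23 + 30\right) + 280 i \sqrt{2} = \left(-483 + 30\right) + 280 i \sqrt{2} = -453 + 280 i \sqrt{2}$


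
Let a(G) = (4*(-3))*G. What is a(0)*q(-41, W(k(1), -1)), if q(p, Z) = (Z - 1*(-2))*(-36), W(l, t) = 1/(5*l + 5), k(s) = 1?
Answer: 0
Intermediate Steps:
a(G) = -12*G
W(l, t) = 1/(5 + 5*l)
q(p, Z) = -72 - 36*Z (q(p, Z) = (Z + 2)*(-36) = (2 + Z)*(-36) = -72 - 36*Z)
a(0)*q(-41, W(k(1), -1)) = (-12*0)*(-72 - 36/(5*(1 + 1))) = 0*(-72 - 36/(5*2)) = 0*(-72 - 36*⅒) = 0*(-72 - 18/5) = 0*(-378/5) = 0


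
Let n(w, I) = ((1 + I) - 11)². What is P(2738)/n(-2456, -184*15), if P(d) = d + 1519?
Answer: 4257/7672900 ≈ 0.00055481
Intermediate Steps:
n(w, I) = (-10 + I)²
P(d) = 1519 + d
P(2738)/n(-2456, -184*15) = (1519 + 2738)/((-10 - 184*15)²) = 4257/((-10 - 2760)²) = 4257/((-2770)²) = 4257/7672900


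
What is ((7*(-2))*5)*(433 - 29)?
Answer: -28280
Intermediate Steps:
((7*(-2))*5)*(433 - 29) = -14*5*404 = -70*404 = -28280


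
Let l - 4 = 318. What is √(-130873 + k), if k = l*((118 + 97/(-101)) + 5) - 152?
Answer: I*√935719853/101 ≈ 302.87*I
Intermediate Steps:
l = 322 (l = 4 + 318 = 322)
k = 3953620/101 (k = 322*((118 + 97/(-101)) + 5) - 152 = 322*((118 + 97*(-1/101)) + 5) - 152 = 322*((118 - 97/101) + 5) - 152 = 322*(11821/101 + 5) - 152 = 322*(12326/101) - 152 = 3968972/101 - 152 = 3953620/101 ≈ 39145.)
√(-130873 + k) = √(-130873 + 3953620/101) = √(-9264553/101) = I*√935719853/101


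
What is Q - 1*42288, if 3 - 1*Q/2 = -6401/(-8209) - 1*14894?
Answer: -102576048/8209 ≈ -12496.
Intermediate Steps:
Q = 244566144/8209 (Q = 6 - 2*(-6401/(-8209) - 1*14894) = 6 - 2*(-6401*(-1/8209) - 14894) = 6 - 2*(6401/8209 - 14894) = 6 - 2*(-122258445/8209) = 6 + 244516890/8209 = 244566144/8209 ≈ 29792.)
Q - 1*42288 = 244566144/8209 - 1*42288 = 244566144/8209 - 42288 = -102576048/8209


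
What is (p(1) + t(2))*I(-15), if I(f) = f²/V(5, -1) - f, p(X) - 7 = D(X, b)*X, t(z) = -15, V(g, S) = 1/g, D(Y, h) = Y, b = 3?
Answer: -7980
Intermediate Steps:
p(X) = 7 + X² (p(X) = 7 + X*X = 7 + X²)
I(f) = -f + 5*f² (I(f) = f²/(1/5) - f = f²/(⅕) - f = 5*f² - f = -f + 5*f²)
(p(1) + t(2))*I(-15) = ((7 + 1²) - 15)*(-15*(-1 + 5*(-15))) = ((7 + 1) - 15)*(-15*(-1 - 75)) = (8 - 15)*(-15*(-76)) = -7*1140 = -7980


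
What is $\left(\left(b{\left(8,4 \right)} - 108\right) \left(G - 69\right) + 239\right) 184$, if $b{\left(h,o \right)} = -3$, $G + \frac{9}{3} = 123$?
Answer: $-997648$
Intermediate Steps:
$G = 120$ ($G = -3 + 123 = 120$)
$\left(\left(b{\left(8,4 \right)} - 108\right) \left(G - 69\right) + 239\right) 184 = \left(\left(-3 - 108\right) \left(120 - 69\right) + 239\right) 184 = \left(\left(-111\right) 51 + 239\right) 184 = \left(-5661 + 239\right) 184 = \left(-5422\right) 184 = -997648$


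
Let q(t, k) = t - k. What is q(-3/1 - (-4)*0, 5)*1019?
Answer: -8152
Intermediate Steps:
q(-3/1 - (-4)*0, 5)*1019 = ((-3/1 - (-4)*0) - 1*5)*1019 = ((-3*1 - 1*0) - 5)*1019 = ((-3 + 0) - 5)*1019 = (-3 - 5)*1019 = -8*1019 = -8152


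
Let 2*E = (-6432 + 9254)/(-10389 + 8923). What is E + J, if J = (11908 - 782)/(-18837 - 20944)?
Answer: -72441707/58318946 ≈ -1.2422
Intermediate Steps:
E = -1411/1466 (E = ((-6432 + 9254)/(-10389 + 8923))/2 = (2822/(-1466))/2 = (2822*(-1/1466))/2 = (½)*(-1411/733) = -1411/1466 ≈ -0.96248)
J = -11126/39781 (J = 11126/(-39781) = 11126*(-1/39781) = -11126/39781 ≈ -0.27968)
E + J = -1411/1466 - 11126/39781 = -72441707/58318946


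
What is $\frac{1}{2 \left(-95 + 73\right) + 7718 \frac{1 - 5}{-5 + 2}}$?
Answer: $\frac{3}{30740} \approx 9.7593 \cdot 10^{-5}$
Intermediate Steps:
$\frac{1}{2 \left(-95 + 73\right) + 7718 \frac{1 - 5}{-5 + 2}} = \frac{1}{2 \left(-22\right) + 7718 \left(- \frac{4}{-3}\right)} = \frac{1}{-44 + 7718 \left(\left(-4\right) \left(- \frac{1}{3}\right)\right)} = \frac{1}{-44 + 7718 \cdot \frac{4}{3}} = \frac{1}{-44 + \frac{30872}{3}} = \frac{1}{\frac{30740}{3}} = \frac{3}{30740}$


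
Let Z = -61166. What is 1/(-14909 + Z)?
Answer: -1/76075 ≈ -1.3145e-5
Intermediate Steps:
1/(-14909 + Z) = 1/(-14909 - 61166) = 1/(-76075) = -1/76075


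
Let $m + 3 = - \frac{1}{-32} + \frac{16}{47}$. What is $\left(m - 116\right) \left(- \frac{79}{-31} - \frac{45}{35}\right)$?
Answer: $- \frac{24443129}{163184} \approx -149.79$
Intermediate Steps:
$m = - \frac{3953}{1504}$ ($m = -3 + \left(- \frac{1}{-32} + \frac{16}{47}\right) = -3 + \left(\left(-1\right) \left(- \frac{1}{32}\right) + 16 \cdot \frac{1}{47}\right) = -3 + \left(\frac{1}{32} + \frac{16}{47}\right) = -3 + \frac{559}{1504} = - \frac{3953}{1504} \approx -2.6283$)
$\left(m - 116\right) \left(- \frac{79}{-31} - \frac{45}{35}\right) = \left(- \frac{3953}{1504} - 116\right) \left(- \frac{79}{-31} - \frac{45}{35}\right) = - \frac{178417 \left(\left(-79\right) \left(- \frac{1}{31}\right) - \frac{9}{7}\right)}{1504} = - \frac{178417 \left(\frac{79}{31} - \frac{9}{7}\right)}{1504} = \left(- \frac{178417}{1504}\right) \frac{274}{217} = - \frac{24443129}{163184}$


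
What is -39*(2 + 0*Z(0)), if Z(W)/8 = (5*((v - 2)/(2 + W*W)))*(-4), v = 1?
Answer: -78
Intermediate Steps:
Z(W) = 160/(2 + W**2) (Z(W) = 8*((5*((1 - 2)/(2 + W*W)))*(-4)) = 8*((5*(-1/(2 + W**2)))*(-4)) = 8*(-5/(2 + W**2)*(-4)) = 8*(20/(2 + W**2)) = 160/(2 + W**2))
-39*(2 + 0*Z(0)) = -39*(2 + 0*(160/(2 + 0**2))) = -39*(2 + 0*(160/(2 + 0))) = -39*(2 + 0*(160/2)) = -39*(2 + 0*(160*(1/2))) = -39*(2 + 0*80) = -39*(2 + 0) = -39*2 = -78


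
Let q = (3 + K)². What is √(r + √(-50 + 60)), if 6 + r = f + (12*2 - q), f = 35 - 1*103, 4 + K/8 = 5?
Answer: √(-171 + √10) ≈ 12.955*I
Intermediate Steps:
K = 8 (K = -32 + 8*5 = -32 + 40 = 8)
q = 121 (q = (3 + 8)² = 11² = 121)
f = -68 (f = 35 - 103 = -68)
r = -171 (r = -6 + (-68 + (12*2 - 1*121)) = -6 + (-68 + (24 - 121)) = -6 + (-68 - 97) = -6 - 165 = -171)
√(r + √(-50 + 60)) = √(-171 + √(-50 + 60)) = √(-171 + √10)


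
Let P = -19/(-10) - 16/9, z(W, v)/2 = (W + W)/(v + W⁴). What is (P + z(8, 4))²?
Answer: 5755201/340402500 ≈ 0.016907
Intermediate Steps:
z(W, v) = 4*W/(v + W⁴) (z(W, v) = 2*((W + W)/(v + W⁴)) = 2*((2*W)/(v + W⁴)) = 2*(2*W/(v + W⁴)) = 4*W/(v + W⁴))
P = 11/90 (P = -19*(-⅒) - 16*⅑ = 19/10 - 16/9 = 11/90 ≈ 0.12222)
(P + z(8, 4))² = (11/90 + 4*8/(4 + 8⁴))² = (11/90 + 4*8/(4 + 4096))² = (11/90 + 4*8/4100)² = (11/90 + 4*8*(1/4100))² = (11/90 + 8/1025)² = (2399/18450)² = 5755201/340402500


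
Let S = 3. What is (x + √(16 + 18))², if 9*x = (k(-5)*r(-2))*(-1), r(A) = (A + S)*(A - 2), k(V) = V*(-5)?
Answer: 12754/81 + 200*√34/9 ≈ 287.03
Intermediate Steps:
k(V) = -5*V
r(A) = (-2 + A)*(3 + A) (r(A) = (A + 3)*(A - 2) = (3 + A)*(-2 + A) = (-2 + A)*(3 + A))
x = 100/9 (x = (((-5*(-5))*(-6 - 2 + (-2)²))*(-1))/9 = ((25*(-6 - 2 + 4))*(-1))/9 = ((25*(-4))*(-1))/9 = (-100*(-1))/9 = (⅑)*100 = 100/9 ≈ 11.111)
(x + √(16 + 18))² = (100/9 + √(16 + 18))² = (100/9 + √34)²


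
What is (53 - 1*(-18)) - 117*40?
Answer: -4609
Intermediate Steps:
(53 - 1*(-18)) - 117*40 = (53 + 18) - 4680 = 71 - 4680 = -4609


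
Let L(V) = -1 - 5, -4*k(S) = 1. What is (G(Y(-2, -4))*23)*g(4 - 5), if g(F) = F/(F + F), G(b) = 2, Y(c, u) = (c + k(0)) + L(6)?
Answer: 23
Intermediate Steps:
k(S) = -¼ (k(S) = -¼*1 = -¼)
L(V) = -6
Y(c, u) = -25/4 + c (Y(c, u) = (c - ¼) - 6 = (-¼ + c) - 6 = -25/4 + c)
g(F) = ½ (g(F) = F/((2*F)) = F*(1/(2*F)) = ½)
(G(Y(-2, -4))*23)*g(4 - 5) = (2*23)*(½) = 46*(½) = 23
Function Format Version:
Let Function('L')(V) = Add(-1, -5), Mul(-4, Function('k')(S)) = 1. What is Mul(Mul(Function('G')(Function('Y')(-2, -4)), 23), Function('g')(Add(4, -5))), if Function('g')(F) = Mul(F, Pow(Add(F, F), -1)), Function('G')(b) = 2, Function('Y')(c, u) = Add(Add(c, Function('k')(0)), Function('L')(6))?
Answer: 23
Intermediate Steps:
Function('k')(S) = Rational(-1, 4) (Function('k')(S) = Mul(Rational(-1, 4), 1) = Rational(-1, 4))
Function('L')(V) = -6
Function('Y')(c, u) = Add(Rational(-25, 4), c) (Function('Y')(c, u) = Add(Add(c, Rational(-1, 4)), -6) = Add(Add(Rational(-1, 4), c), -6) = Add(Rational(-25, 4), c))
Function('g')(F) = Rational(1, 2) (Function('g')(F) = Mul(F, Pow(Mul(2, F), -1)) = Mul(F, Mul(Rational(1, 2), Pow(F, -1))) = Rational(1, 2))
Mul(Mul(Function('G')(Function('Y')(-2, -4)), 23), Function('g')(Add(4, -5))) = Mul(Mul(2, 23), Rational(1, 2)) = Mul(46, Rational(1, 2)) = 23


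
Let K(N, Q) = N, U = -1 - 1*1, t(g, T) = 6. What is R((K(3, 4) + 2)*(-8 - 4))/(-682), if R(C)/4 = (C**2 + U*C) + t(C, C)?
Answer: -7452/341 ≈ -21.853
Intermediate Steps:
U = -2 (U = -1 - 1 = -2)
R(C) = 24 - 8*C + 4*C**2 (R(C) = 4*((C**2 - 2*C) + 6) = 4*(6 + C**2 - 2*C) = 24 - 8*C + 4*C**2)
R((K(3, 4) + 2)*(-8 - 4))/(-682) = (24 - 8*(3 + 2)*(-8 - 4) + 4*((3 + 2)*(-8 - 4))**2)/(-682) = (24 - 40*(-12) + 4*(5*(-12))**2)*(-1/682) = (24 - 8*(-60) + 4*(-60)**2)*(-1/682) = (24 + 480 + 4*3600)*(-1/682) = (24 + 480 + 14400)*(-1/682) = 14904*(-1/682) = -7452/341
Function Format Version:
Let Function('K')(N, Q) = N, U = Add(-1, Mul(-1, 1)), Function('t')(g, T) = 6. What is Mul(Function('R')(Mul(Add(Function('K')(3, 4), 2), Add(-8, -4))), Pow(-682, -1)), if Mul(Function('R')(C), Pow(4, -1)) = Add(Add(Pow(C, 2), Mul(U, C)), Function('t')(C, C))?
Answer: Rational(-7452, 341) ≈ -21.853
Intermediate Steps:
U = -2 (U = Add(-1, -1) = -2)
Function('R')(C) = Add(24, Mul(-8, C), Mul(4, Pow(C, 2))) (Function('R')(C) = Mul(4, Add(Add(Pow(C, 2), Mul(-2, C)), 6)) = Mul(4, Add(6, Pow(C, 2), Mul(-2, C))) = Add(24, Mul(-8, C), Mul(4, Pow(C, 2))))
Mul(Function('R')(Mul(Add(Function('K')(3, 4), 2), Add(-8, -4))), Pow(-682, -1)) = Mul(Add(24, Mul(-8, Mul(Add(3, 2), Add(-8, -4))), Mul(4, Pow(Mul(Add(3, 2), Add(-8, -4)), 2))), Pow(-682, -1)) = Mul(Add(24, Mul(-8, Mul(5, -12)), Mul(4, Pow(Mul(5, -12), 2))), Rational(-1, 682)) = Mul(Add(24, Mul(-8, -60), Mul(4, Pow(-60, 2))), Rational(-1, 682)) = Mul(Add(24, 480, Mul(4, 3600)), Rational(-1, 682)) = Mul(Add(24, 480, 14400), Rational(-1, 682)) = Mul(14904, Rational(-1, 682)) = Rational(-7452, 341)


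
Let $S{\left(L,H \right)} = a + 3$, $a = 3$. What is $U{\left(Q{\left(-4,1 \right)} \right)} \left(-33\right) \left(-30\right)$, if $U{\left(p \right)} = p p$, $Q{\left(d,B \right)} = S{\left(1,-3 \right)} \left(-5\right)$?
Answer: $891000$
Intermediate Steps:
$S{\left(L,H \right)} = 6$ ($S{\left(L,H \right)} = 3 + 3 = 6$)
$Q{\left(d,B \right)} = -30$ ($Q{\left(d,B \right)} = 6 \left(-5\right) = -30$)
$U{\left(p \right)} = p^{2}$
$U{\left(Q{\left(-4,1 \right)} \right)} \left(-33\right) \left(-30\right) = \left(-30\right)^{2} \left(-33\right) \left(-30\right) = 900 \left(-33\right) \left(-30\right) = \left(-29700\right) \left(-30\right) = 891000$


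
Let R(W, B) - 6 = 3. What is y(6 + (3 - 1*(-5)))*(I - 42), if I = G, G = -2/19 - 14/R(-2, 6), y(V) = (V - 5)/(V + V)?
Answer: -3733/266 ≈ -14.034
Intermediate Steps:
R(W, B) = 9 (R(W, B) = 6 + 3 = 9)
y(V) = (-5 + V)/(2*V) (y(V) = (-5 + V)/((2*V)) = (-5 + V)*(1/(2*V)) = (-5 + V)/(2*V))
G = -284/171 (G = -2/19 - 14/9 = -284/171 ≈ -1.6608)
I = -284/171 ≈ -1.6608
y(6 + (3 - 1*(-5)))*(I - 42) = ((-5 + (6 + (3 - 1*(-5))))/(2*(6 + (3 - 1*(-5)))))*(-284/171 - 42) = ((-5 + (6 + (3 + 5)))/(2*(6 + (3 + 5))))*(-7466/171) = ((-5 + (6 + 8))/(2*(6 + 8)))*(-7466/171) = ((½)*(-5 + 14)/14)*(-7466/171) = ((½)*(1/14)*9)*(-7466/171) = (9/28)*(-7466/171) = -3733/266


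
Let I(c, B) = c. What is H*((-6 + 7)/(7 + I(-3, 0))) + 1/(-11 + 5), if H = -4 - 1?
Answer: -17/12 ≈ -1.4167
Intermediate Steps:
H = -5
H*((-6 + 7)/(7 + I(-3, 0))) + 1/(-11 + 5) = -5*(-6 + 7)/(7 - 3) + 1/(-11 + 5) = -5/4 + 1/(-6) = -5/4 - 1/6 = -17/12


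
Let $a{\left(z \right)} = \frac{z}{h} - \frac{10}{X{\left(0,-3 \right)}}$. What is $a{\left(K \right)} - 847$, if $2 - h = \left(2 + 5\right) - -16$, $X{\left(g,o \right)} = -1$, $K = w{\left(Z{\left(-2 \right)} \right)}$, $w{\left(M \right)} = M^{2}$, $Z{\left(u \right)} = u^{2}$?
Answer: $- \frac{17593}{21} \approx -837.76$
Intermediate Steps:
$K = 16$ ($K = \left(\left(-2\right)^{2}\right)^{2} = 4^{2} = 16$)
$h = -21$ ($h = 2 - \left(\left(2 + 5\right) - -16\right) = 2 - \left(7 + 16\right) = 2 - 23 = -21$)
$a{\left(z \right)} = 10 - \frac{z}{21}$ ($a{\left(z \right)} = \frac{z}{-21} - \frac{10}{-1} = z \left(- \frac{1}{21}\right) - -10 = - \frac{z}{21} + 10 = 10 - \frac{z}{21}$)
$a{\left(K \right)} - 847 = \left(10 - \frac{16}{21}\right) - 847 = \frac{194}{21} - 847 = - \frac{17593}{21}$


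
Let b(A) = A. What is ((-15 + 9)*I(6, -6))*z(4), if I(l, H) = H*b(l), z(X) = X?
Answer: 864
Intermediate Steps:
I(l, H) = H*l
((-15 + 9)*I(6, -6))*z(4) = ((-15 + 9)*(-6*6))*4 = -6*(-36)*4 = 216*4 = 864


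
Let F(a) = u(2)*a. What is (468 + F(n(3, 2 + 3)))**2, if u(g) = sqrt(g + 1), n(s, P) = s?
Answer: 219051 + 2808*sqrt(3) ≈ 2.2391e+5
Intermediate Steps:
u(g) = sqrt(1 + g)
F(a) = a*sqrt(3) (F(a) = sqrt(1 + 2)*a = sqrt(3)*a = a*sqrt(3))
(468 + F(n(3, 2 + 3)))**2 = (468 + 3*sqrt(3))**2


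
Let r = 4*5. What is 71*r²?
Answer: 28400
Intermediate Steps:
r = 20
71*r² = 71*20² = 71*400 = 28400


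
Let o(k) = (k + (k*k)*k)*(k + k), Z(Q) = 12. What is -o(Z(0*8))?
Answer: -41760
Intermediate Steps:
o(k) = 2*k*(k + k**3) (o(k) = (k + k**2*k)*(2*k) = (k + k**3)*(2*k) = 2*k*(k + k**3))
-o(Z(0*8)) = -2*12**2*(1 + 12**2) = -2*144*(1 + 144) = -2*144*145 = -1*41760 = -41760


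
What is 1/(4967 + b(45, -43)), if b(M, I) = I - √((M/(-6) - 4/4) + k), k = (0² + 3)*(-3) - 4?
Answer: 9848/48491595 + I*√86/48491595 ≈ 0.00020309 + 1.9124e-7*I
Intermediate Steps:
k = -13 (k = (0 + 3)*(-3) - 4 = 3*(-3) - 4 = -9 - 4 = -13)
b(M, I) = I - √(-14 - M/6) (b(M, I) = I - √((M/(-6) - 4/4) - 13) = I - √((M*(-⅙) - 4*¼) - 13) = I - √((-M/6 - 1) - 13) = I - √((-1 - M/6) - 13) = I - √(-14 - M/6))
1/(4967 + b(45, -43)) = 1/(4967 + (-43 - √(-504 - 6*45)/6)) = 1/(4967 + (-43 - √(-504 - 270)/6)) = 1/(4967 + (-43 - I*√86/2)) = 1/(4924 - I*√86/2)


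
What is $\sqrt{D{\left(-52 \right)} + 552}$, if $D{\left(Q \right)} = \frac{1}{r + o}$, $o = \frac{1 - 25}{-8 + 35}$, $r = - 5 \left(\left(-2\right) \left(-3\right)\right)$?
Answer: $\frac{\sqrt{42658266}}{278} \approx 23.494$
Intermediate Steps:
$r = -30$ ($r = \left(-5\right) 6 = -30$)
$o = - \frac{8}{9}$ ($o = - \frac{24}{27} = \left(-24\right) \frac{1}{27} = - \frac{8}{9} \approx -0.88889$)
$D{\left(Q \right)} = - \frac{9}{278}$ ($D{\left(Q \right)} = \frac{1}{-30 - \frac{8}{9}} = \frac{1}{- \frac{278}{9}} = - \frac{9}{278}$)
$\sqrt{D{\left(-52 \right)} + 552} = \sqrt{- \frac{9}{278} + 552} = \sqrt{\frac{153447}{278}} = \frac{\sqrt{42658266}}{278}$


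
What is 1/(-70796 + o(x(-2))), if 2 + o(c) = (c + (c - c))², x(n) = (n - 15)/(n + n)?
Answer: -16/1132479 ≈ -1.4128e-5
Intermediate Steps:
x(n) = (-15 + n)/(2*n) (x(n) = (-15 + n)/((2*n)) = (-15 + n)*(1/(2*n)) = (-15 + n)/(2*n))
o(c) = -2 + c² (o(c) = -2 + (c + (c - c))² = -2 + (c + 0)² = -2 + c²)
1/(-70796 + o(x(-2))) = 1/(-70796 + (-2 + ((½)*(-15 - 2)/(-2))²)) = 1/(-70796 + (-2 + ((½)*(-½)*(-17))²)) = 1/(-70796 + (-2 + (17/4)²)) = 1/(-70796 + (-2 + 289/16)) = 1/(-70796 + 257/16) = 1/(-1132479/16) = -16/1132479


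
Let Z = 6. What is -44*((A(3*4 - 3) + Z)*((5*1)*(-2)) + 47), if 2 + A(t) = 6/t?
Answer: -44/3 ≈ -14.667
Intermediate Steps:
A(t) = -2 + 6/t
-44*((A(3*4 - 3) + Z)*((5*1)*(-2)) + 47) = -44*(((-2 + 6/(3*4 - 3)) + 6)*((5*1)*(-2)) + 47) = -44*(((-2 + 6/(12 - 3)) + 6)*(5*(-2)) + 47) = -44*(((-2 + 6/9) + 6)*(-10) + 47) = -44*(((-2 + 6*(⅑)) + 6)*(-10) + 47) = -44*(((-2 + ⅔) + 6)*(-10) + 47) = -44*((-4/3 + 6)*(-10) + 47) = -44*((14/3)*(-10) + 47) = -44*(-140/3 + 47) = -44*⅓ = -44/3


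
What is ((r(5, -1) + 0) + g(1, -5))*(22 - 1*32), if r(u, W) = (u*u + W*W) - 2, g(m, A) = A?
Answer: -190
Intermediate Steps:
r(u, W) = -2 + W**2 + u**2 (r(u, W) = (u**2 + W**2) - 2 = (W**2 + u**2) - 2 = -2 + W**2 + u**2)
((r(5, -1) + 0) + g(1, -5))*(22 - 1*32) = (((-2 + (-1)**2 + 5**2) + 0) - 5)*(22 - 1*32) = (((-2 + 1 + 25) + 0) - 5)*(22 - 32) = ((24 + 0) - 5)*(-10) = (24 - 5)*(-10) = 19*(-10) = -190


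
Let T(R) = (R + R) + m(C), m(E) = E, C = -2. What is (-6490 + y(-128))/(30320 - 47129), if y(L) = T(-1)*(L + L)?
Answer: 1822/5603 ≈ 0.32518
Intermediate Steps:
T(R) = -2 + 2*R (T(R) = (R + R) - 2 = 2*R - 2 = -2 + 2*R)
y(L) = -8*L (y(L) = (-2 + 2*(-1))*(L + L) = (-2 - 2)*(2*L) = -8*L)
(-6490 + y(-128))/(30320 - 47129) = (-6490 - 8*(-128))/(30320 - 47129) = (-6490 + 1024)/(-16809) = -5466*(-1/16809) = 1822/5603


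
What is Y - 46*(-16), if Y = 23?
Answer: 759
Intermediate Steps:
Y - 46*(-16) = 23 - 46*(-16) = 23 + 736 = 759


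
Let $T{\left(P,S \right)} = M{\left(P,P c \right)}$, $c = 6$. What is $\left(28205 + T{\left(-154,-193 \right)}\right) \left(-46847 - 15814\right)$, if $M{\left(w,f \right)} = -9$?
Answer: $-1766789556$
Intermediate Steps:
$T{\left(P,S \right)} = -9$
$\left(28205 + T{\left(-154,-193 \right)}\right) \left(-46847 - 15814\right) = \left(28205 - 9\right) \left(-46847 - 15814\right) = 28196 \left(-62661\right) = -1766789556$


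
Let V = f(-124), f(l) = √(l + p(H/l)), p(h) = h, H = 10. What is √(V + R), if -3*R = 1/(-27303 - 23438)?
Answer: √(585145212 + 10056579310386*I*√9734)/9437826 ≈ 2.36 + 2.36*I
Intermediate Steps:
R = 1/152223 (R = -1/(3*(-27303 - 23438)) = -⅓/(-50741) = -⅓*(-1/50741) = 1/152223 ≈ 6.5693e-6)
f(l) = √(l + 10/l)
V = 7*I*√9734/62 (V = √(-124 + 10/(-124)) = √(-124 + 10*(-1/124)) = √(-124 - 5/62) = √(-7693/62) = 7*I*√9734/62 ≈ 11.139*I)
√(V + R) = √(7*I*√9734/62 + 1/152223) = √(1/152223 + 7*I*√9734/62)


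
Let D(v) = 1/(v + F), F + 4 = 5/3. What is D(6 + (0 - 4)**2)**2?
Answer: 9/3481 ≈ 0.0025855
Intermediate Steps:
F = -7/3 (F = -4 + 5/3 = -7/3 ≈ -2.3333)
D(v) = 1/(-7/3 + v) (D(v) = 1/(v - 7/3) = 1/(-7/3 + v))
D(6 + (0 - 4)**2)**2 = (3/(-7 + 3*(6 + (0 - 4)**2)))**2 = (3/(-7 + 3*(6 + (-4)**2)))**2 = (3/(-7 + 3*(6 + 16)))**2 = (3/(-7 + 3*22))**2 = (3/(-7 + 66))**2 = (3/59)**2 = 9/3481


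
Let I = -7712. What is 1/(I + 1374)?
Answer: -1/6338 ≈ -0.00015778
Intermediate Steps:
1/(I + 1374) = 1/(-7712 + 1374) = 1/(-6338) = -1/6338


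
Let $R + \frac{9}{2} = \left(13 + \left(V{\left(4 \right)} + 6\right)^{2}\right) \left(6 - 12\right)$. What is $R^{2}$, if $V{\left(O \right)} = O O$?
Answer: $\frac{35676729}{4} \approx 8.9192 \cdot 10^{6}$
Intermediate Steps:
$V{\left(O \right)} = O^{2}$
$R = - \frac{5973}{2}$ ($R = - \frac{9}{2} + \left(13 + \left(4^{2} + 6\right)^{2}\right) \left(6 - 12\right) = - \frac{9}{2} + \left(13 + \left(16 + 6\right)^{2}\right) \left(-6\right) = - \frac{9}{2} + \left(13 + 22^{2}\right) \left(-6\right) = - \frac{9}{2} + \left(13 + 484\right) \left(-6\right) = - \frac{9}{2} + 497 \left(-6\right) = - \frac{9}{2} - 2982 = - \frac{5973}{2} \approx -2986.5$)
$R^{2} = \left(- \frac{5973}{2}\right)^{2} = \frac{35676729}{4}$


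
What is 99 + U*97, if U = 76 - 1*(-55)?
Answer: 12806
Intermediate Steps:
U = 131 (U = 76 + 55 = 131)
99 + U*97 = 99 + 131*97 = 99 + 12707 = 12806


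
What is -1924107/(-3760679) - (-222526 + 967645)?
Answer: -2802151451694/3760679 ≈ -7.4512e+5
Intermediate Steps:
-1924107/(-3760679) - (-222526 + 967645) = -1924107*(-1/3760679) - 1*745119 = 1924107/3760679 - 745119 = -2802151451694/3760679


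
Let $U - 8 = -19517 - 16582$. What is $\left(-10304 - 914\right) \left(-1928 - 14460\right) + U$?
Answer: $183804493$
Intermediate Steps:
$U = -36091$ ($U = 8 - 36099 = -36091$)
$\left(-10304 - 914\right) \left(-1928 - 14460\right) + U = \left(-10304 - 914\right) \left(-1928 - 14460\right) - 36091 = \left(-11218\right) \left(-16388\right) - 36091 = 183840584 - 36091 = 183804493$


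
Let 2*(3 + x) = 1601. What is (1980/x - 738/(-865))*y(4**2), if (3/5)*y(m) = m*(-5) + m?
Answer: -1785216/5017 ≈ -355.83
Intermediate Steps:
x = 1595/2 (x = -3 + (1/2)*1601 = -3 + 1601/2 = 1595/2 ≈ 797.50)
y(m) = -20*m/3 (y(m) = 5*(m*(-5) + m)/3 = 5*(-5*m + m)/3 = 5*(-4*m)/3 = -20*m/3)
(1980/x - 738/(-865))*y(4**2) = (1980/(1595/2) - 738/(-865))*(-20/3*4**2) = (1980*(2/1595) - 738*(-1/865))*(-20/3*16) = (72/29 + 738/865)*(-320/3) = (83682/25085)*(-320/3) = -1785216/5017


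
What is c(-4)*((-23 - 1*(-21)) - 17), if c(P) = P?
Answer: 76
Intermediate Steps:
c(-4)*((-23 - 1*(-21)) - 17) = -4*((-23 - 1*(-21)) - 17) = -4*((-23 + 21) - 17) = -4*(-2 - 17) = -4*(-19) = 76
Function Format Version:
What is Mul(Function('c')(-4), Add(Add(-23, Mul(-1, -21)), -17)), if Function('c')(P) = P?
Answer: 76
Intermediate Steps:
Mul(Function('c')(-4), Add(Add(-23, Mul(-1, -21)), -17)) = Mul(-4, Add(Add(-23, Mul(-1, -21)), -17)) = Mul(-4, Add(Add(-23, 21), -17)) = Mul(-4, Add(-2, -17)) = Mul(-4, -19) = 76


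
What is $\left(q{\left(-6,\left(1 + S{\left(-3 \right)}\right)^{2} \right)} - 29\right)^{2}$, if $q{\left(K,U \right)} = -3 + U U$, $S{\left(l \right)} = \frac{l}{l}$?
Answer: $256$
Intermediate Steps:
$S{\left(l \right)} = 1$
$q{\left(K,U \right)} = -3 + U^{2}$
$\left(q{\left(-6,\left(1 + S{\left(-3 \right)}\right)^{2} \right)} - 29\right)^{2} = \left(\left(-3 + \left(\left(1 + 1\right)^{2}\right)^{2}\right) - 29\right)^{2} = \left(\left(-3 + \left(2^{2}\right)^{2}\right) - 29\right)^{2} = \left(\left(-3 + 4^{2}\right) - 29\right)^{2} = \left(\left(-3 + 16\right) - 29\right)^{2} = \left(13 - 29\right)^{2} = \left(-16\right)^{2} = 256$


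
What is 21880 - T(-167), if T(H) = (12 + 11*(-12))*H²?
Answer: 3368560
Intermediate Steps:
T(H) = -120*H² (T(H) = (12 - 132)*H² = -120*H²)
21880 - T(-167) = 21880 - (-120)*(-167)² = 21880 - (-120)*27889 = 21880 - 1*(-3346680) = 21880 + 3346680 = 3368560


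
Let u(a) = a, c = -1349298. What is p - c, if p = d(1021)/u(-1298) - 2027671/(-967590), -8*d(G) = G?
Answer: 6778516193071967/5023727280 ≈ 1.3493e+6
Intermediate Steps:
d(G) = -G/8
p = 11021622527/5023727280 (p = -1/8*1021/(-1298) - 2027671/(-967590) = -1021/8*(-1/1298) - 2027671*(-1/967590) = 1021/10384 + 2027671/967590 = 11021622527/5023727280 ≈ 2.1939)
p - c = 11021622527/5023727280 - 1*(-1349298) = 11021622527/5023727280 + 1349298 = 6778516193071967/5023727280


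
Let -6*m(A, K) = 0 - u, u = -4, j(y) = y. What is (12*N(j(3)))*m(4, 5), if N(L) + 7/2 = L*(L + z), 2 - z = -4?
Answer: -188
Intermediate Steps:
z = 6 (z = 2 - 1*(-4) = 2 + 4 = 6)
N(L) = -7/2 + L*(6 + L) (N(L) = -7/2 + L*(L + 6) = -7/2 + L*(6 + L))
m(A, K) = -⅔ (m(A, K) = -(0 - 1*(-4))/6 = -(0 + 4)/6 = -⅙*4 = -⅔)
(12*N(j(3)))*m(4, 5) = (12*(-7/2 + 3² + 6*3))*(-⅔) = (12*(-7/2 + 9 + 18))*(-⅔) = (12*(47/2))*(-⅔) = 282*(-⅔) = -188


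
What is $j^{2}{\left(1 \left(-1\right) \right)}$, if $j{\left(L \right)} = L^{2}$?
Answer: $1$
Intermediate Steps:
$j^{2}{\left(1 \left(-1\right) \right)} = \left(\left(1 \left(-1\right)\right)^{2}\right)^{2} = \left(\left(-1\right)^{2}\right)^{2} = 1^{2} = 1$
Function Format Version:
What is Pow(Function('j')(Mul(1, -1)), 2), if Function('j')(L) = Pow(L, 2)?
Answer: 1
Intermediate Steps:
Pow(Function('j')(Mul(1, -1)), 2) = Pow(Pow(Mul(1, -1), 2), 2) = Pow(Pow(-1, 2), 2) = Pow(1, 2) = 1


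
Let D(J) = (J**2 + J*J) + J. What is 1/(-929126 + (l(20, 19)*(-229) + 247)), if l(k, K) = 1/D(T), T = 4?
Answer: -36/33439873 ≈ -1.0766e-6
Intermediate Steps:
D(J) = J + 2*J**2 (D(J) = (J**2 + J**2) + J = 2*J**2 + J = J + 2*J**2)
l(k, K) = 1/36 (l(k, K) = 1/(4*(1 + 2*4)) = 1/(4*(1 + 8)) = 1/(4*9) = 1/36)
1/(-929126 + (l(20, 19)*(-229) + 247)) = 1/(-929126 + ((1/36)*(-229) + 247)) = 1/(-929126 + (-229/36 + 247)) = 1/(-929126 + 8663/36) = 1/(-33439873/36) = -36/33439873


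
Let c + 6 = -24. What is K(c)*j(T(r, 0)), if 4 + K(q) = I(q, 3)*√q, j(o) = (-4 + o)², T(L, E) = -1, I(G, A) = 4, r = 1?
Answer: -100 + 100*I*√30 ≈ -100.0 + 547.72*I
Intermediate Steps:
c = -30 (c = -6 - 24 = -30)
K(q) = -4 + 4*√q
K(c)*j(T(r, 0)) = (-4 + 4*√(-30))*(-4 - 1)² = (-4 + 4*(I*√30))*(-5)² = (-4 + 4*I*√30)*25 = -100 + 100*I*√30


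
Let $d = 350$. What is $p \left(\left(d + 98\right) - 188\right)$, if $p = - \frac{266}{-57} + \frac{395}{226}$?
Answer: $\frac{565370}{339} \approx 1667.8$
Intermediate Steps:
$p = \frac{4349}{678}$ ($p = \left(-266\right) \left(- \frac{1}{57}\right) + 395 \cdot \frac{1}{226} = \frac{14}{3} + \frac{395}{226} = \frac{4349}{678} \approx 6.4145$)
$p \left(\left(d + 98\right) - 188\right) = \frac{4349 \left(\left(350 + 98\right) - 188\right)}{678} = \frac{4349 \left(448 - 188\right)}{678} = \frac{4349}{678} \cdot 260 = \frac{565370}{339}$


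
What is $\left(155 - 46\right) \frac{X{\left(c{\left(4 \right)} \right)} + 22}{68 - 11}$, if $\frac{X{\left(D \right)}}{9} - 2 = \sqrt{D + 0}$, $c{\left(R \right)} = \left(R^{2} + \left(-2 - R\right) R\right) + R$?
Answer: $\frac{4360}{57} + \frac{654 i}{19} \approx 76.491 + 34.421 i$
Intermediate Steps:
$c{\left(R \right)} = R + R^{2} + R \left(-2 - R\right)$ ($c{\left(R \right)} = \left(R^{2} + R \left(-2 - R\right)\right) + R = R + R^{2} + R \left(-2 - R\right)$)
$X{\left(D \right)} = 18 + 9 \sqrt{D}$ ($X{\left(D \right)} = 18 + 9 \sqrt{D + 0} = 18 + 9 \sqrt{D}$)
$\left(155 - 46\right) \frac{X{\left(c{\left(4 \right)} \right)} + 22}{68 - 11} = \left(155 - 46\right) \frac{\left(18 + 9 \sqrt{\left(-1\right) 4}\right) + 22}{68 - 11} = 109 \frac{\left(18 + 9 \sqrt{-4}\right) + 22}{57} = 109 \left(\left(18 + 9 \cdot 2 i\right) + 22\right) \frac{1}{57} = 109 \left(\left(18 + 18 i\right) + 22\right) \frac{1}{57} = 109 \left(40 + 18 i\right) \frac{1}{57} = 109 \left(\frac{40}{57} + \frac{6 i}{19}\right) = \frac{4360}{57} + \frac{654 i}{19}$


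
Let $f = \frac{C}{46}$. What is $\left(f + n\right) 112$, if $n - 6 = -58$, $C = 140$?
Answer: $- \frac{126112}{23} \approx -5483.1$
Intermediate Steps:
$n = -52$ ($n = 6 - 58 = -52$)
$f = \frac{70}{23}$ ($f = \frac{140}{46} = 140 \cdot \frac{1}{46} = \frac{70}{23} \approx 3.0435$)
$\left(f + n\right) 112 = \left(\frac{70}{23} - 52\right) 112 = \left(- \frac{1126}{23}\right) 112 = - \frac{126112}{23}$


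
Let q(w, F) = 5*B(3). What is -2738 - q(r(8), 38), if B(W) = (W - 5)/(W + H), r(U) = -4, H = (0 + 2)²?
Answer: -19156/7 ≈ -2736.6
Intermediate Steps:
H = 4 (H = 2² = 4)
B(W) = (-5 + W)/(4 + W) (B(W) = (W - 5)/(W + 4) = (-5 + W)/(4 + W))
q(w, F) = -10/7 (q(w, F) = 5*((-5 + 3)/(4 + 3)) = 5*(-2/7) = -10/7)
-2738 - q(r(8), 38) = -2738 - 1*(-10/7) = -2738 + 10/7 = -19156/7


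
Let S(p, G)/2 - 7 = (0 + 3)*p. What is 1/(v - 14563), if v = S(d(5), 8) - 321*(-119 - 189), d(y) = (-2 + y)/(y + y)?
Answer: 5/421604 ≈ 1.1859e-5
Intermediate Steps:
d(y) = (-2 + y)/(2*y) (d(y) = (-2 + y)/((2*y)) = (-2 + y)*(1/(2*y)) = (-2 + y)/(2*y))
S(p, G) = 14 + 6*p (S(p, G) = 14 + 2*((0 + 3)*p) = 14 + 2*(3*p) = 14 + 6*p)
v = 494419/5 (v = (14 + 6*((½)*(-2 + 5)/5)) - 321*(-119 - 189) = (14 + 6*((½)*(⅕)*3)) - 321*(-308) = (14 + 6*(3/10)) + 98868 = (14 + 9/5) + 98868 = 79/5 + 98868 = 494419/5 ≈ 98884.)
1/(v - 14563) = 1/(494419/5 - 14563) = 1/(421604/5) = 5/421604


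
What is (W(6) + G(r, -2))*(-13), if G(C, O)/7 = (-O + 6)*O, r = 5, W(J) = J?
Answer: 1378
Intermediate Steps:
G(C, O) = 7*O*(6 - O) (G(C, O) = 7*((-O + 6)*O) = 7*((6 - O)*O) = 7*(O*(6 - O)) = 7*O*(6 - O))
(W(6) + G(r, -2))*(-13) = (6 + 7*(-2)*(6 - 1*(-2)))*(-13) = (6 + 7*(-2)*(6 + 2))*(-13) = (6 + 7*(-2)*8)*(-13) = (6 - 112)*(-13) = -106*(-13) = 1378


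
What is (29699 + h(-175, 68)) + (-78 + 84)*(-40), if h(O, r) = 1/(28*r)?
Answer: 56089937/1904 ≈ 29459.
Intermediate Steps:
h(O, r) = 1/(28*r)
(29699 + h(-175, 68)) + (-78 + 84)*(-40) = (29699 + (1/28)/68) + (-78 + 84)*(-40) = (29699 + (1/28)*(1/68)) + 6*(-40) = (29699 + 1/1904) - 240 = 56546897/1904 - 240 = 56089937/1904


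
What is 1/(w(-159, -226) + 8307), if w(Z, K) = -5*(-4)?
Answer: 1/8327 ≈ 0.00012009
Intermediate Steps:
w(Z, K) = 20
1/(w(-159, -226) + 8307) = 1/(20 + 8307) = 1/8327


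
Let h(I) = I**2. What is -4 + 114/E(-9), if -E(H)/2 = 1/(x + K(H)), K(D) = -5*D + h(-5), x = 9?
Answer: -4507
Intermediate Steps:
K(D) = 25 - 5*D (K(D) = -5*D + (-5)**2 = -5*D + 25 = 25 - 5*D)
E(H) = -2/(34 - 5*H) (E(H) = -2/(9 + (25 - 5*H)) = -2/(34 - 5*H))
-4 + 114/E(-9) = -4 + 114/(2/(-34 + 5*(-9))) = -4 + 114/(2/(-34 - 45)) = -4 + 114/(2/(-79)) = -4 + 114/(2*(-1/79)) = -4 + 114/(-2/79) = -4 - 79/2*114 = -4 - 4503 = -4507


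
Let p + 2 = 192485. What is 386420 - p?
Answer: 193937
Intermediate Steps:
p = 192483 (p = -2 + 192485 = 192483)
386420 - p = 386420 - 1*192483 = 386420 - 192483 = 193937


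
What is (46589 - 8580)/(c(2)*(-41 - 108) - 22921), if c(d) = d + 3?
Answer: -38009/23666 ≈ -1.6061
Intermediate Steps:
c(d) = 3 + d
(46589 - 8580)/(c(2)*(-41 - 108) - 22921) = (46589 - 8580)/((3 + 2)*(-41 - 108) - 22921) = 38009/(5*(-149) - 22921) = 38009/(-745 - 22921) = 38009/(-23666) = 38009*(-1/23666) = -38009/23666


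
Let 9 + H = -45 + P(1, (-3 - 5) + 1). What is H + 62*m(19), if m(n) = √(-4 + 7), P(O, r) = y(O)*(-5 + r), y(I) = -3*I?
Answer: -18 + 62*√3 ≈ 89.387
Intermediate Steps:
P(O, r) = -3*O*(-5 + r) (P(O, r) = (-3*O)*(-5 + r) = -3*O*(-5 + r))
m(n) = √3
H = -18 (H = -9 + (-45 + 3*1*(5 - ((-3 - 5) + 1))) = -9 + (-45 + 3*1*(5 - (-8 + 1))) = -9 + (-45 + 3*1*(5 - 1*(-7))) = -9 + (-45 + 3*1*(5 + 7)) = -9 + (-45 + 3*1*12) = -9 + (-45 + 36) = -9 - 9 = -18)
H + 62*m(19) = -18 + 62*√3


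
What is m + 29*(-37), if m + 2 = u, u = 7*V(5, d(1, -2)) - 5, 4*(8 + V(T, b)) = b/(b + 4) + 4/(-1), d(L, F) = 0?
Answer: -1143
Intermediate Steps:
V(T, b) = -9 + b/(4*(4 + b)) (V(T, b) = -8 + (b/(b + 4) + 4/(-1))/4 = -8 + (b/(4 + b) + 4*(-1))/4 = -8 + (b/(4 + b) - 4)/4 = -8 + (-4 + b/(4 + b))/4 = -8 + (-1 + b/(4*(4 + b))) = -9 + b/(4*(4 + b)))
u = -68 (u = 7*((-144 - 35*0)/(4*(4 + 0))) - 5 = 7*((¼)*(-144 + 0)/4) - 5 = 7*((¼)*(¼)*(-144)) - 5 = 7*(-9) - 5 = -63 - 5 = -68)
m = -70 (m = -2 - 68 = -70)
m + 29*(-37) = -70 + 29*(-37) = -70 - 1073 = -1143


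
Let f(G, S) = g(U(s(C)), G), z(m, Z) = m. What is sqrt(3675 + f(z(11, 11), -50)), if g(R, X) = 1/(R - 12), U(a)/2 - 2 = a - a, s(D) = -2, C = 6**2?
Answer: sqrt(58798)/4 ≈ 60.621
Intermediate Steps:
C = 36
U(a) = 4 (U(a) = 4 + 2*(a - a) = 4 + 2*0 = 4 + 0 = 4)
g(R, X) = 1/(-12 + R)
f(G, S) = -1/8 (f(G, S) = 1/(-12 + 4) = 1/(-8) = -1/8)
sqrt(3675 + f(z(11, 11), -50)) = sqrt(3675 - 1/8) = sqrt(29399/8) = sqrt(58798)/4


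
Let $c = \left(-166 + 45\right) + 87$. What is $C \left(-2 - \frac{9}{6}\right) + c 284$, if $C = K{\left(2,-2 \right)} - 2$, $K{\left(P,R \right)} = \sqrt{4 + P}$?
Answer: $-9649 - \frac{7 \sqrt{6}}{2} \approx -9657.6$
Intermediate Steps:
$c = -34$ ($c = -121 + 87 = -34$)
$C = -2 + \sqrt{6}$ ($C = \sqrt{4 + 2} - 2 = \sqrt{6} - 2 = -2 + \sqrt{6} \approx 0.44949$)
$C \left(-2 - \frac{9}{6}\right) + c 284 = \left(-2 + \sqrt{6}\right) \left(-2 - \frac{9}{6}\right) - 9656 = \left(-2 + \sqrt{6}\right) \left(-2 - \frac{3}{2}\right) - 9656 = \left(-2 + \sqrt{6}\right) \left(- \frac{7}{2}\right) - 9656 = \left(7 - \frac{7 \sqrt{6}}{2}\right) - 9656 = -9649 - \frac{7 \sqrt{6}}{2}$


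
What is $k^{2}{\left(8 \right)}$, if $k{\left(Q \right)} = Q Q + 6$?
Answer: $4900$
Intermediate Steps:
$k{\left(Q \right)} = 6 + Q^{2}$ ($k{\left(Q \right)} = Q^{2} + 6 = 6 + Q^{2}$)
$k^{2}{\left(8 \right)} = \left(6 + 8^{2}\right)^{2} = \left(6 + 64\right)^{2} = 70^{2} = 4900$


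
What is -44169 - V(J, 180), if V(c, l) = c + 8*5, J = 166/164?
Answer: -3625221/82 ≈ -44210.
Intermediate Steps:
J = 83/82 (J = 166*(1/164) = 83/82 ≈ 1.0122)
V(c, l) = 40 + c (V(c, l) = c + 40 = 40 + c)
-44169 - V(J, 180) = -44169 - (40 + 83/82) = -44169 - 1*3363/82 = -44169 - 3363/82 = -3625221/82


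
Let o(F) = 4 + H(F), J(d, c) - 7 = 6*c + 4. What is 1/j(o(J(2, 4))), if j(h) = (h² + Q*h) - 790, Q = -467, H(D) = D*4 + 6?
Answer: -1/48340 ≈ -2.0687e-5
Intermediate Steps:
H(D) = 6 + 4*D (H(D) = 4*D + 6 = 6 + 4*D)
J(d, c) = 11 + 6*c (J(d, c) = 7 + (6*c + 4) = 7 + (4 + 6*c) = 11 + 6*c)
o(F) = 10 + 4*F (o(F) = 4 + (6 + 4*F) = 10 + 4*F)
j(h) = -790 + h² - 467*h (j(h) = (h² - 467*h) - 790 = -790 + h² - 467*h)
1/j(o(J(2, 4))) = 1/(-790 + (10 + 4*(11 + 6*4))² - 467*(10 + 4*(11 + 6*4))) = 1/(-790 + (10 + 4*(11 + 24))² - 467*(10 + 4*(11 + 24))) = 1/(-790 + (10 + 4*35)² - 467*(10 + 4*35)) = 1/(-790 + (10 + 140)² - 467*(10 + 140)) = 1/(-790 + 150² - 467*150) = 1/(-790 + 22500 - 70050) = 1/(-48340) = -1/48340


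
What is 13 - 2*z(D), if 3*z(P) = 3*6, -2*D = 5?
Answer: 1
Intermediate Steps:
D = -5/2 (D = -1/2*5 = -5/2 ≈ -2.5000)
z(P) = 6 (z(P) = (3*6)/3 = (1/3)*18 = 6)
13 - 2*z(D) = 13 - 2*6 = 13 - 12 = 1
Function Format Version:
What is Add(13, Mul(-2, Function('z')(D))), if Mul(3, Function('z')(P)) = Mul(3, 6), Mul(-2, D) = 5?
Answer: 1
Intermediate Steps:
D = Rational(-5, 2) (D = Mul(Rational(-1, 2), 5) = Rational(-5, 2) ≈ -2.5000)
Function('z')(P) = 6 (Function('z')(P) = Mul(Rational(1, 3), Mul(3, 6)) = Mul(Rational(1, 3), 18) = 6)
Add(13, Mul(-2, Function('z')(D))) = Add(13, Mul(-2, 6)) = Add(13, -12) = 1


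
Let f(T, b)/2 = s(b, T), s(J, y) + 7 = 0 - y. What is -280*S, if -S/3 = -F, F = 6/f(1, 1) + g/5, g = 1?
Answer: 147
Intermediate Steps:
s(J, y) = -7 - y (s(J, y) = -7 + (0 - y) = -7 - y)
f(T, b) = -14 - 2*T (f(T, b) = 2*(-7 - T) = -14 - 2*T)
F = -7/40 (F = 6/(-14 - 2*1) + 1/5 = 6/(-14 - 2) + 1*(⅕) = 6/(-16) + ⅕ = 6*(-1/16) + ⅕ = -3/8 + ⅕ = -7/40 ≈ -0.17500)
S = -21/40 (S = -(-3)*(-7)/40 = -3*7/40 = -21/40 ≈ -0.52500)
-280*S = -280*(-21/40) = 147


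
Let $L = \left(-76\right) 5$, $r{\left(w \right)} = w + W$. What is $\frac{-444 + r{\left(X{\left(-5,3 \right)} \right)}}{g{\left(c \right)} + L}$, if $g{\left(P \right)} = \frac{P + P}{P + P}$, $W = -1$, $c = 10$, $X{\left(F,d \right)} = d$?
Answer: $\frac{442}{379} \approx 1.1662$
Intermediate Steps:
$r{\left(w \right)} = -1 + w$ ($r{\left(w \right)} = w - 1 = -1 + w$)
$L = -380$
$g{\left(P \right)} = 1$ ($g{\left(P \right)} = \frac{2 P}{2 P} = 2 P \frac{1}{2 P} = 1$)
$\frac{-444 + r{\left(X{\left(-5,3 \right)} \right)}}{g{\left(c \right)} + L} = \frac{-444 + \left(-1 + 3\right)}{1 - 380} = \frac{-444 + 2}{-379} = \left(-442\right) \left(- \frac{1}{379}\right) = \frac{442}{379}$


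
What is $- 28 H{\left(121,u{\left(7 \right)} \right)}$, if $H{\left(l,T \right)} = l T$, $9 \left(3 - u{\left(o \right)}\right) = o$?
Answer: $- \frac{67760}{9} \approx -7528.9$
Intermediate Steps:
$u{\left(o \right)} = 3 - \frac{o}{9}$
$H{\left(l,T \right)} = T l$
$- 28 H{\left(121,u{\left(7 \right)} \right)} = - 28 \left(3 - \frac{7}{9}\right) 121 = - 28 \cdot \frac{20}{9} \cdot 121 = \left(-28\right) \frac{2420}{9} = - \frac{67760}{9}$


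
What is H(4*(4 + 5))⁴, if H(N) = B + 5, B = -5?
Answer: 0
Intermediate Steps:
H(N) = 0 (H(N) = -5 + 5 = 0)
H(4*(4 + 5))⁴ = 0⁴ = 0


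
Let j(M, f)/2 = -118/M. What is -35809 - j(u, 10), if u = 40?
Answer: -358031/10 ≈ -35803.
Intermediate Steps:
j(M, f) = -236/M (j(M, f) = 2*(-118/M) = -236/M)
-35809 - j(u, 10) = -35809 - (-236)/40 = -35809 - 1*(-59/10) = -35809 + 59/10 = -358031/10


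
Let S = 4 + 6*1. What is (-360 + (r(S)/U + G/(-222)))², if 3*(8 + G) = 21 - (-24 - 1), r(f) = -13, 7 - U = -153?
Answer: 368136709498321/2838758400 ≈ 1.2968e+5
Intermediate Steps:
U = 160 (U = 7 - 1*(-153) = 7 + 153 = 160)
S = 10 (S = 4 + 6 = 10)
G = 22/3 (G = -8 + (21 - (-24 - 1))/3 = -8 + (21 - 1*(-25))/3 = -8 + (21 + 25)/3 = -8 + (⅓)*46 = -8 + 46/3 = 22/3 ≈ 7.3333)
(-360 + (r(S)/U + G/(-222)))² = (-360 + (-13/160 + (22/3)/(-222)))² = (-360 + (-13*1/160 + (22/3)*(-1/222)))² = (-360 + (-13/160 - 11/333))² = (-360 - 6089/53280)² = (-19186889/53280)² = 368136709498321/2838758400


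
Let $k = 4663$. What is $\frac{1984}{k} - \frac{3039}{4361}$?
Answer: $- \frac{5518633}{20335343} \approx -0.27138$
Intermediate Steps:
$\frac{1984}{k} - \frac{3039}{4361} = \frac{1984}{4663} - \frac{3039}{4361} = - \frac{5518633}{20335343}$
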